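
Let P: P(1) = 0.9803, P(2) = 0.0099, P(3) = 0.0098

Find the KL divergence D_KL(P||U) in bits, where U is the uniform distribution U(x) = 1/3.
1.4255 bits

U(i) = 1/3 for all i

D_KL(P||U) = Σ P(x) log₂(P(x) / (1/3))
           = Σ P(x) log₂(P(x)) + log₂(3)
           = log₂(3) - H(P)

H(P) = -Σ P(x) log₂(P(x)):
  -P(1)·log₂(P(1)) = -(0.9803)·log₂(0.9803) = 0.02814
  -P(2)·log₂(P(2)) = -(0.0099)·log₂(0.0099) = 0.06592
  -P(3)·log₂(P(3)) = -(0.0098)·log₂(0.0098) = 0.06540
H(P) = 0.02814 + 0.06592 + 0.06540 = 0.15946 bits

log₂(3) = 1.58496 bits

D_KL(P||U) = 1.58496 - 0.15946 = 1.42550 ≈ 1.4255 bits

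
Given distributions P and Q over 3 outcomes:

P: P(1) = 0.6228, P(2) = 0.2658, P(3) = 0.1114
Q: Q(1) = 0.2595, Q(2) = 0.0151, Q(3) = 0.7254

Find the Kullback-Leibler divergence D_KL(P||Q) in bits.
1.5853 bits

D_KL(P||Q) = Σ P(x) log₂(P(x)/Q(x))

Computing term by term:
  P(1)·log₂(P(1)/Q(1)) = 0.6228·log₂(0.6228/0.2595) = 0.78662
  P(2)·log₂(P(2)/Q(2)) = 0.2658·log₂(0.2658/0.0151) = 1.09981
  P(3)·log₂(P(3)/Q(3)) = 0.1114·log₂(0.1114/0.7254) = -0.30112

D_KL(P||Q) = 0.78662 + 1.09981 - 0.30112 = 1.58531 ≈ 1.5853 bits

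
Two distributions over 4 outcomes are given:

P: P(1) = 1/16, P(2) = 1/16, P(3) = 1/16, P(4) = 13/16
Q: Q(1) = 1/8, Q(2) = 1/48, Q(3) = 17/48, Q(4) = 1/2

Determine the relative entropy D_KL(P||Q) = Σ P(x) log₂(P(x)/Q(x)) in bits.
0.4493 bits

D_KL(P||Q) = Σ P(x) log₂(P(x)/Q(x))

Computing term by term:
  P(1)·log₂(P(1)/Q(1)) = (1/16)·log₂((1/16)/(1/8)) = -0.06250
  P(2)·log₂(P(2)/Q(2)) = (1/16)·log₂((1/16)/(1/48)) = 0.09906
  P(3)·log₂(P(3)/Q(3)) = (1/16)·log₂((1/16)/(17/48)) = -0.15641
  P(4)·log₂(P(4)/Q(4)) = (13/16)·log₂((13/16)/(1/2)) = 0.56911

D_KL(P||Q) = -0.06250 + 0.09906 - 0.15641 + 0.56911 = 0.44926 ≈ 0.4493 bits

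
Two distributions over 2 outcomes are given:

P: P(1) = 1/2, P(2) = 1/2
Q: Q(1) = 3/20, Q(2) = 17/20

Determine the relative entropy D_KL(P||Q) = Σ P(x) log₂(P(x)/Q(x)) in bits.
0.4857 bits

D_KL(P||Q) = Σ P(x) log₂(P(x)/Q(x))

Computing term by term:
  P(1)·log₂(P(1)/Q(1)) = (1/2)·log₂((1/2)/(3/20)) = 0.86848
  P(2)·log₂(P(2)/Q(2)) = (1/2)·log₂((1/2)/(17/20)) = -0.38277

D_KL(P||Q) = 0.86848 - 0.38277 = 0.48571 ≈ 0.4857 bits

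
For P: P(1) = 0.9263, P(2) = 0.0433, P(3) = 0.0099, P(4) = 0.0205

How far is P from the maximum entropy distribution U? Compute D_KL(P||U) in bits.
1.5207 bits

U(i) = 1/4 for all i

D_KL(P||U) = Σ P(x) log₂(P(x) / (1/4))
           = Σ P(x) log₂(P(x)) + log₂(4)
           = log₂(4) - H(P)

H(P) = -Σ P(x) log₂(P(x)):
  -P(1)·log₂(P(1)) = -(0.9263)·log₂(0.9263) = 0.10231
  -P(2)·log₂(P(2)) = -(0.0433)·log₂(0.0433) = 0.19613
  -P(3)·log₂(P(3)) = -(0.0099)·log₂(0.0099) = 0.06592
  -P(4)·log₂(P(4)) = -(0.0205)·log₂(0.0205) = 0.11497
H(P) = 0.10231 + 0.19613 + 0.06592 + 0.11497 = 0.47933 bits

log₂(4) = 2.00000 bits

D_KL(P||U) = 2.00000 - 0.47933 = 1.52067 ≈ 1.5207 bits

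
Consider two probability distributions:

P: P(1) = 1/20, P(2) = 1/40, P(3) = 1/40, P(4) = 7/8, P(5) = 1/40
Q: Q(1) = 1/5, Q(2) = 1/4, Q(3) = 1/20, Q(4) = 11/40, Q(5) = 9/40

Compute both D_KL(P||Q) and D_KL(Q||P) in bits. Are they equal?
D_KL(P||Q) = 1.1738 bits, D_KL(Q||P) = 1.5345 bits. No, they are not equal.

D_KL(P||Q) = Σ P(x) log₂(P(x)/Q(x))

Computing term by term:
  P(1)·log₂(P(1)/Q(1)) = (1/20)·log₂((1/20)/(1/5)) = -0.10000
  P(2)·log₂(P(2)/Q(2)) = (1/40)·log₂((1/40)/(1/4)) = -0.08305
  P(3)·log₂(P(3)/Q(3)) = (1/40)·log₂((1/40)/(1/20)) = -0.02500
  P(4)·log₂(P(4)/Q(4)) = (7/8)·log₂((7/8)/(11/40)) = 1.46112
  P(5)·log₂(P(5)/Q(5)) = (1/40)·log₂((1/40)/(9/40)) = -0.07925

D_KL(P||Q) = -0.10000 - 0.08305 - 0.02500 + 1.46112 - 0.07925 = 1.17382 ≈ 1.1738 bits

D_KL(Q||P) = Σ Q(x) log₂(Q(x)/P(x))

Computing term by term:
  Q(1)·log₂(Q(1)/P(1)) = (1/5)·log₂((1/5)/(1/20)) = 0.40000
  Q(2)·log₂(Q(2)/P(2)) = (1/4)·log₂((1/4)/(1/40)) = 0.83048
  Q(3)·log₂(Q(3)/P(3)) = (1/20)·log₂((1/20)/(1/40)) = 0.05000
  Q(4)·log₂(Q(4)/P(4)) = (11/40)·log₂((11/40)/(7/8)) = -0.45921
  Q(5)·log₂(Q(5)/P(5)) = (9/40)·log₂((9/40)/(1/40)) = 0.71323

D_KL(Q||P) = 0.40000 + 0.83048 + 0.05000 - 0.45921 + 0.71323 = 1.53450 ≈ 1.5345 bits

These are NOT equal (difference: 0.3607 bits). KL divergence is asymmetric: D_KL(P||Q) ≠ D_KL(Q||P) in general.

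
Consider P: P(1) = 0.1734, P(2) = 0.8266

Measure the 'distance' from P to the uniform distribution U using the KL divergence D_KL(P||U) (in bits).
0.3346 bits

U(i) = 1/2 for all i

D_KL(P||U) = Σ P(x) log₂(P(x) / (1/2))
           = Σ P(x) log₂(P(x)) + log₂(2)
           = log₂(2) - H(P)

H(P) = -Σ P(x) log₂(P(x)):
  -P(1)·log₂(P(1)) = -(0.1734)·log₂(0.1734) = 0.43832
  -P(2)·log₂(P(2)) = -(0.8266)·log₂(0.8266) = 0.22710
H(P) = 0.43832 + 0.22710 = 0.66542 bits

log₂(2) = 1.00000 bits

D_KL(P||U) = 1.00000 - 0.66542 = 0.33458 ≈ 0.3346 bits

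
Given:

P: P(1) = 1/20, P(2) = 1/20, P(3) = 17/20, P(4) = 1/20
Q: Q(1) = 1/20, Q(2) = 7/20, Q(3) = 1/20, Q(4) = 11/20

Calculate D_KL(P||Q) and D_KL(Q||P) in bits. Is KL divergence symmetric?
D_KL(P||Q) = 3.1610 bits, D_KL(Q||P) = 2.6809 bits. No, KL divergence is not symmetric.

D_KL(P||Q) = Σ P(x) log₂(P(x)/Q(x))

Computing term by term:
  P(1)·log₂(P(1)/Q(1)) = (1/20)·log₂((1/20)/(1/20)) = 0.00000
  P(2)·log₂(P(2)/Q(2)) = (1/20)·log₂((1/20)/(7/20)) = -0.14037
  P(3)·log₂(P(3)/Q(3)) = (17/20)·log₂((17/20)/(1/20)) = 3.47434
  P(4)·log₂(P(4)/Q(4)) = (1/20)·log₂((1/20)/(11/20)) = -0.17297

D_KL(P||Q) = 0.00000 - 0.14037 + 3.47434 - 0.17297 = 3.16100 ≈ 3.1610 bits

D_KL(Q||P) = Σ Q(x) log₂(Q(x)/P(x))

Computing term by term:
  Q(1)·log₂(Q(1)/P(1)) = (1/20)·log₂((1/20)/(1/20)) = 0.00000
  Q(2)·log₂(Q(2)/P(2)) = (7/20)·log₂((7/20)/(1/20)) = 0.98257
  Q(3)·log₂(Q(3)/P(3)) = (1/20)·log₂((1/20)/(17/20)) = -0.20437
  Q(4)·log₂(Q(4)/P(4)) = (11/20)·log₂((11/20)/(1/20)) = 1.90269

D_KL(Q||P) = 0.00000 + 0.98257 - 0.20437 + 1.90269 = 2.68089 ≈ 2.6809 bits

These are NOT equal (difference: 0.4801 bits). KL divergence is asymmetric: D_KL(P||Q) ≠ D_KL(Q||P) in general.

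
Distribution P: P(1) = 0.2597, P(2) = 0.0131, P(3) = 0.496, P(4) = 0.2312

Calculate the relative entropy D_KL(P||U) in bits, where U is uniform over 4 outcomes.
0.4227 bits

U(i) = 1/4 for all i

D_KL(P||U) = Σ P(x) log₂(P(x) / (1/4))
           = Σ P(x) log₂(P(x)) + log₂(4)
           = log₂(4) - H(P)

H(P) = -Σ P(x) log₂(P(x)):
  -P(1)·log₂(P(1)) = -(0.2597)·log₂(0.2597) = 0.50514
  -P(2)·log₂(P(2)) = -(0.0131)·log₂(0.0131) = 0.08193
  -P(3)·log₂(P(3)) = -(0.496)·log₂(0.496) = 0.50175
  -P(4)·log₂(P(4)) = -(0.2312)·log₂(0.2312) = 0.48848
H(P) = 0.50514 + 0.08193 + 0.50175 + 0.48848 = 1.57730 bits

log₂(4) = 2.00000 bits

D_KL(P||U) = 2.00000 - 1.57730 = 0.42270 ≈ 0.4227 bits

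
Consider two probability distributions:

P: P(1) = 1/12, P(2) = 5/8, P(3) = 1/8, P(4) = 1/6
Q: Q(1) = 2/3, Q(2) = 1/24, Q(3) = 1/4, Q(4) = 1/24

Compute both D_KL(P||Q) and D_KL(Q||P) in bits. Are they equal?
D_KL(P||Q) = 2.4001 bits, D_KL(Q||P) = 2.0039 bits. No, they are not equal.

D_KL(P||Q) = Σ P(x) log₂(P(x)/Q(x))

Computing term by term:
  P(1)·log₂(P(1)/Q(1)) = (1/12)·log₂((1/12)/(2/3)) = -0.25000
  P(2)·log₂(P(2)/Q(2)) = (5/8)·log₂((5/8)/(1/24)) = 2.44181
  P(3)·log₂(P(3)/Q(3)) = (1/8)·log₂((1/8)/(1/4)) = -0.12500
  P(4)·log₂(P(4)/Q(4)) = (1/6)·log₂((1/6)/(1/24)) = 0.33333

D_KL(P||Q) = -0.25000 + 2.44181 - 0.12500 + 0.33333 = 2.40014 ≈ 2.4001 bits

D_KL(Q||P) = Σ Q(x) log₂(Q(x)/P(x))

Computing term by term:
  Q(1)·log₂(Q(1)/P(1)) = (2/3)·log₂((2/3)/(1/12)) = 2.00000
  Q(2)·log₂(Q(2)/P(2)) = (1/24)·log₂((1/24)/(5/8)) = -0.16279
  Q(3)·log₂(Q(3)/P(3)) = (1/4)·log₂((1/4)/(1/8)) = 0.25000
  Q(4)·log₂(Q(4)/P(4)) = (1/24)·log₂((1/24)/(1/6)) = -0.08333

D_KL(Q||P) = 2.00000 - 0.16279 + 0.25000 - 0.08333 = 2.00388 ≈ 2.0039 bits

These are NOT equal (difference: 0.3962 bits). KL divergence is asymmetric: D_KL(P||Q) ≠ D_KL(Q||P) in general.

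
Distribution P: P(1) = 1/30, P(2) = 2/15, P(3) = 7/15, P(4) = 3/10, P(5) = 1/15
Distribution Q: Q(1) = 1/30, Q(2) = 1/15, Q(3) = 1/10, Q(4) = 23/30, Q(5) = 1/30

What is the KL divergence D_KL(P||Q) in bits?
0.8310 bits

D_KL(P||Q) = Σ P(x) log₂(P(x)/Q(x))

Computing term by term:
  P(1)·log₂(P(1)/Q(1)) = (1/30)·log₂((1/30)/(1/30)) = 0.00000
  P(2)·log₂(P(2)/Q(2)) = (2/15)·log₂((2/15)/(1/15)) = 0.13333
  P(3)·log₂(P(3)/Q(3)) = (7/15)·log₂((7/15)/(1/10)) = 1.03712
  P(4)·log₂(P(4)/Q(4)) = (3/10)·log₂((3/10)/(23/30)) = -0.40609
  P(5)·log₂(P(5)/Q(5)) = (1/15)·log₂((1/15)/(1/30)) = 0.06667

D_KL(P||Q) = 0.00000 + 0.13333 + 1.03712 - 0.40609 + 0.06667 = 0.83103 ≈ 0.8310 bits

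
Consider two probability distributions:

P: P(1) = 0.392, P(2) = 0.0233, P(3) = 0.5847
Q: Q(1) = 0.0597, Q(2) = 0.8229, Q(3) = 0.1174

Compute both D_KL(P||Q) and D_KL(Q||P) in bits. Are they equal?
D_KL(P||Q) = 2.2988 bits, D_KL(Q||P) = 3.7976 bits. No, they are not equal.

D_KL(P||Q) = Σ P(x) log₂(P(x)/Q(x))

Computing term by term:
  P(1)·log₂(P(1)/Q(1)) = 0.392·log₂(0.392/0.0597) = 1.06430
  P(2)·log₂(P(2)/Q(2)) = 0.0233·log₂(0.0233/0.8229) = -0.11982
  P(3)·log₂(P(3)/Q(3)) = 0.5847·log₂(0.5847/0.1174) = 1.35432

D_KL(P||Q) = 1.06430 - 0.11982 + 1.35432 = 2.29880 ≈ 2.2988 bits

D_KL(Q||P) = Σ Q(x) log₂(Q(x)/P(x))

Computing term by term:
  Q(1)·log₂(Q(1)/P(1)) = 0.0597·log₂(0.0597/0.392) = -0.16209
  Q(2)·log₂(Q(2)/P(2)) = 0.8229·log₂(0.8229/0.0233) = 4.23161
  Q(3)·log₂(Q(3)/P(3)) = 0.1174·log₂(0.1174/0.5847) = -0.27193

D_KL(Q||P) = -0.16209 + 4.23161 - 0.27193 = 3.79759 ≈ 3.7976 bits

These are NOT equal (difference: 1.4988 bits). KL divergence is asymmetric: D_KL(P||Q) ≠ D_KL(Q||P) in general.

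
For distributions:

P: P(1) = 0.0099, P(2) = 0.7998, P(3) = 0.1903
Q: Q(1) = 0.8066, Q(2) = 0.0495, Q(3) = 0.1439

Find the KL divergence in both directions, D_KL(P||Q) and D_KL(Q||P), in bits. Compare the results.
D_KL(P||Q) = 3.2244 bits, D_KL(Q||P) = 4.8638 bits. D_KL(Q||P) is larger than D_KL(P||Q) by 1.6394 bits; the two directions differ.

D_KL(P||Q) = Σ P(x) log₂(P(x)/Q(x))

Computing term by term:
  P(1)·log₂(P(1)/Q(1)) = 0.0099·log₂(0.0099/0.8066) = -0.06285
  P(2)·log₂(P(2)/Q(2)) = 0.7998·log₂(0.7998/0.0495) = 3.21051
  P(3)·log₂(P(3)/Q(3)) = 0.1903·log₂(0.1903/0.1439) = 0.07673

D_KL(P||Q) = -0.06285 + 3.21051 + 0.07673 = 3.22439 ≈ 3.2244 bits

D_KL(Q||P) = Σ Q(x) log₂(Q(x)/P(x))

Computing term by term:
  Q(1)·log₂(Q(1)/P(1)) = 0.8066·log₂(0.8066/0.0099) = 5.12052
  Q(2)·log₂(Q(2)/P(2)) = 0.0495·log₂(0.0495/0.7998) = -0.19870
  Q(3)·log₂(Q(3)/P(3)) = 0.1439·log₂(0.1439/0.1903) = -0.05802

D_KL(Q||P) = 5.12052 - 0.19870 - 0.05802 = 4.86380 ≈ 4.8638 bits

These are NOT equal (difference: 1.6394 bits). KL divergence is asymmetric: D_KL(P||Q) ≠ D_KL(Q||P) in general.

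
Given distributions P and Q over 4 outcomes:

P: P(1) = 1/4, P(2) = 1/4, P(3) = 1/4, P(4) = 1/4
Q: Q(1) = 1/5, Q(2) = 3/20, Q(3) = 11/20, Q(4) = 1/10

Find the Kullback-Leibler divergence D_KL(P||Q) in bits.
0.3108 bits

D_KL(P||Q) = Σ P(x) log₂(P(x)/Q(x))

Computing term by term:
  P(1)·log₂(P(1)/Q(1)) = (1/4)·log₂((1/4)/(1/5)) = 0.08048
  P(2)·log₂(P(2)/Q(2)) = (1/4)·log₂((1/4)/(3/20)) = 0.18424
  P(3)·log₂(P(3)/Q(3)) = (1/4)·log₂((1/4)/(11/20)) = -0.28438
  P(4)·log₂(P(4)/Q(4)) = (1/4)·log₂((1/4)/(1/10)) = 0.33048

D_KL(P||Q) = 0.08048 + 0.18424 - 0.28438 + 0.33048 = 0.31082 ≈ 0.3108 bits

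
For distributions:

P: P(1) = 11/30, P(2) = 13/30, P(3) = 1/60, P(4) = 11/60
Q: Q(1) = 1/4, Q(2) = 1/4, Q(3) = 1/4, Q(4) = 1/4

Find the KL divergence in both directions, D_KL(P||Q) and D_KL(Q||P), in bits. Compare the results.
D_KL(P||Q) = 0.3993 bits, D_KL(Q||P) = 0.7521 bits. D_KL(Q||P) is larger than D_KL(P||Q) by 0.3528 bits; the two directions differ.

D_KL(P||Q) = Σ P(x) log₂(P(x)/Q(x))

Computing term by term:
  P(1)·log₂(P(1)/Q(1)) = (11/30)·log₂((11/30)/(1/4)) = 0.20260
  P(2)·log₂(P(2)/Q(2)) = (13/30)·log₂((13/30)/(1/4)) = 0.34387
  P(3)·log₂(P(3)/Q(3)) = (1/60)·log₂((1/60)/(1/4)) = -0.06511
  P(4)·log₂(P(4)/Q(4)) = (11/60)·log₂((11/60)/(1/4)) = -0.08203

D_KL(P||Q) = 0.20260 + 0.34387 - 0.06511 - 0.08203 = 0.39933 ≈ 0.3993 bits

D_KL(Q||P) = Σ Q(x) log₂(Q(x)/P(x))

Computing term by term:
  Q(1)·log₂(Q(1)/P(1)) = (1/4)·log₂((1/4)/(11/30)) = -0.13814
  Q(2)·log₂(Q(2)/P(2)) = (1/4)·log₂((1/4)/(13/30)) = -0.19839
  Q(3)·log₂(Q(3)/P(3)) = (1/4)·log₂((1/4)/(1/60)) = 0.97672
  Q(4)·log₂(Q(4)/P(4)) = (1/4)·log₂((1/4)/(11/60)) = 0.11186

D_KL(Q||P) = -0.13814 - 0.19839 + 0.97672 + 0.11186 = 0.75205 ≈ 0.7521 bits

These are NOT equal (difference: 0.3528 bits). KL divergence is asymmetric: D_KL(P||Q) ≠ D_KL(Q||P) in general.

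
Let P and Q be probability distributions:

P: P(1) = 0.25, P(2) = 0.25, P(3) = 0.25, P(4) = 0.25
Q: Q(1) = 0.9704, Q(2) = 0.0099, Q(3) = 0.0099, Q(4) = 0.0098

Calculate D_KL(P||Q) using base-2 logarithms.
3.0083 bits

D_KL(P||Q) = Σ P(x) log₂(P(x)/Q(x))

Computing term by term:
  P(1)·log₂(P(1)/Q(1)) = 0.25·log₂(0.25/0.9704) = -0.48916
  P(2)·log₂(P(2)/Q(2)) = 0.25·log₂(0.25/0.0099) = 1.16459
  P(3)·log₂(P(3)/Q(3)) = 0.25·log₂(0.25/0.0099) = 1.16459
  P(4)·log₂(P(4)/Q(4)) = 0.25·log₂(0.25/0.0098) = 1.16825

D_KL(P||Q) = -0.48916 + 1.16459 + 1.16459 + 1.16825 = 3.00827 ≈ 3.0083 bits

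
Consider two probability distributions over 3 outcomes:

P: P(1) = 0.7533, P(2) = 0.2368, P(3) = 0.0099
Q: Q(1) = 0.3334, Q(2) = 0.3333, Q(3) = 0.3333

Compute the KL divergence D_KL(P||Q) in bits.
0.7189 bits

D_KL(P||Q) = Σ P(x) log₂(P(x)/Q(x))

Computing term by term:
  P(1)·log₂(P(1)/Q(1)) = 0.7533·log₂(0.7533/0.3334) = 0.88586
  P(2)·log₂(P(2)/Q(2)) = 0.2368·log₂(0.2368/0.3333) = -0.11678
  P(3)·log₂(P(3)/Q(3)) = 0.0099·log₂(0.0099/0.3333) = -0.05023

D_KL(P||Q) = 0.88586 - 0.11678 - 0.05023 = 0.71885 ≈ 0.7189 bits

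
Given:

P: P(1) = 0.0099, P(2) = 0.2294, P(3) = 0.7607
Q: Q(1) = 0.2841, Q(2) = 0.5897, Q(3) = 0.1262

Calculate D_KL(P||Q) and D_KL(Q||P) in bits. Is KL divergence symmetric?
D_KL(P||Q) = 1.6110 bits, D_KL(Q||P) = 1.8520 bits. No, KL divergence is not symmetric.

D_KL(P||Q) = Σ P(x) log₂(P(x)/Q(x))

Computing term by term:
  P(1)·log₂(P(1)/Q(1)) = 0.0099·log₂(0.0099/0.2841) = -0.04794
  P(2)·log₂(P(2)/Q(2)) = 0.2294·log₂(0.2294/0.5897) = -0.31247
  P(3)·log₂(P(3)/Q(3)) = 0.7607·log₂(0.7607/0.1262) = 1.97144

D_KL(P||Q) = -0.04794 - 0.31247 + 1.97144 = 1.61103 ≈ 1.6110 bits

D_KL(Q||P) = Σ Q(x) log₂(Q(x)/P(x))

Computing term by term:
  Q(1)·log₂(Q(1)/P(1)) = 0.2841·log₂(0.2841/0.0099) = 1.37585
  Q(2)·log₂(Q(2)/P(2)) = 0.5897·log₂(0.5897/0.2294) = 0.80324
  Q(3)·log₂(Q(3)/P(3)) = 0.1262·log₂(0.1262/0.7607) = -0.32706

D_KL(Q||P) = 1.37585 + 0.80324 - 0.32706 = 1.85203 ≈ 1.8520 bits

These are NOT equal (difference: 0.2410 bits). KL divergence is asymmetric: D_KL(P||Q) ≠ D_KL(Q||P) in general.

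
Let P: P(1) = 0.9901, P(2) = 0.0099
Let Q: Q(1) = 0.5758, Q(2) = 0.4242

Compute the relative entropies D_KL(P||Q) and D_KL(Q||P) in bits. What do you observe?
D_KL(P||Q) = 0.7206 bits, D_KL(Q||P) = 1.8494 bits. The two directions give different values (D_KL(Q||P) exceeds D_KL(P||Q) by 1.1288 bits): KL divergence is asymmetric.

D_KL(P||Q) = Σ P(x) log₂(P(x)/Q(x))

Computing term by term:
  P(1)·log₂(P(1)/Q(1)) = 0.9901·log₂(0.9901/0.5758) = 0.77426
  P(2)·log₂(P(2)/Q(2)) = 0.0099·log₂(0.0099/0.4242) = -0.05367

D_KL(P||Q) = 0.77426 - 0.05367 = 0.72059 ≈ 0.7206 bits

D_KL(Q||P) = Σ Q(x) log₂(Q(x)/P(x))

Computing term by term:
  Q(1)·log₂(Q(1)/P(1)) = 0.5758·log₂(0.5758/0.9901) = -0.45028
  Q(2)·log₂(Q(2)/P(2)) = 0.4242·log₂(0.4242/0.0099) = 2.29966

D_KL(Q||P) = -0.45028 + 2.29966 = 1.84938 ≈ 1.8494 bits

These are NOT equal (difference: 1.1288 bits). KL divergence is asymmetric: D_KL(P||Q) ≠ D_KL(Q||P) in general.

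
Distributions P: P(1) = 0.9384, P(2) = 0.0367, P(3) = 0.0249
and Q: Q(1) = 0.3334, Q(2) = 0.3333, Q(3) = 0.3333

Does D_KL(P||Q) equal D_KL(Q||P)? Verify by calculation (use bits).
D_KL(P||Q) = 1.1910 bits, D_KL(Q||P) = 1.8105 bits. No — D_KL(P||Q) ≠ D_KL(Q||P) for this pair.

D_KL(P||Q) = Σ P(x) log₂(P(x)/Q(x))

Computing term by term:
  P(1)·log₂(P(1)/Q(1)) = 0.9384·log₂(0.9384/0.3334) = 1.40098
  P(2)·log₂(P(2)/Q(2)) = 0.0367·log₂(0.0367/0.3333) = -0.11681
  P(3)·log₂(P(3)/Q(3)) = 0.0249·log₂(0.0249/0.3333) = -0.09319

D_KL(P||Q) = 1.40098 - 0.11681 - 0.09319 = 1.19098 ≈ 1.1910 bits

D_KL(Q||P) = Σ Q(x) log₂(Q(x)/P(x))

Computing term by term:
  Q(1)·log₂(Q(1)/P(1)) = 0.3334·log₂(0.3334/0.9384) = -0.49775
  Q(2)·log₂(Q(2)/P(2)) = 0.3333·log₂(0.3333/0.0367) = 1.06088
  Q(3)·log₂(Q(3)/P(3)) = 0.3333·log₂(0.3333/0.0249) = 1.24741

D_KL(Q||P) = -0.49775 + 1.06088 + 1.24741 = 1.81054 ≈ 1.8105 bits

These are NOT equal (difference: 0.6195 bits). KL divergence is asymmetric: D_KL(P||Q) ≠ D_KL(Q||P) in general.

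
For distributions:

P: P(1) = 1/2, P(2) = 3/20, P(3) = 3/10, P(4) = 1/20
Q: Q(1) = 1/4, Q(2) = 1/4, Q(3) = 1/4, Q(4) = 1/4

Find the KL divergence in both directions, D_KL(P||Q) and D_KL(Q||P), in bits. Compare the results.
D_KL(P||Q) = 0.3523 bits, D_KL(Q||P) = 0.4490 bits. D_KL(Q||P) is larger than D_KL(P||Q) by 0.0967 bits; the two directions differ.

D_KL(P||Q) = Σ P(x) log₂(P(x)/Q(x))

Computing term by term:
  P(1)·log₂(P(1)/Q(1)) = (1/2)·log₂((1/2)/(1/4)) = 0.50000
  P(2)·log₂(P(2)/Q(2)) = (3/20)·log₂((3/20)/(1/4)) = -0.11054
  P(3)·log₂(P(3)/Q(3)) = (3/10)·log₂((3/10)/(1/4)) = 0.07891
  P(4)·log₂(P(4)/Q(4)) = (1/20)·log₂((1/20)/(1/4)) = -0.11610

D_KL(P||Q) = 0.50000 - 0.11054 + 0.07891 - 0.11610 = 0.35227 ≈ 0.3523 bits

D_KL(Q||P) = Σ Q(x) log₂(Q(x)/P(x))

Computing term by term:
  Q(1)·log₂(Q(1)/P(1)) = (1/4)·log₂((1/4)/(1/2)) = -0.25000
  Q(2)·log₂(Q(2)/P(2)) = (1/4)·log₂((1/4)/(3/20)) = 0.18424
  Q(3)·log₂(Q(3)/P(3)) = (1/4)·log₂((1/4)/(3/10)) = -0.06576
  Q(4)·log₂(Q(4)/P(4)) = (1/4)·log₂((1/4)/(1/20)) = 0.58048

D_KL(Q||P) = -0.25000 + 0.18424 - 0.06576 + 0.58048 = 0.44896 ≈ 0.4490 bits

These are NOT equal (difference: 0.0967 bits). KL divergence is asymmetric: D_KL(P||Q) ≠ D_KL(Q||P) in general.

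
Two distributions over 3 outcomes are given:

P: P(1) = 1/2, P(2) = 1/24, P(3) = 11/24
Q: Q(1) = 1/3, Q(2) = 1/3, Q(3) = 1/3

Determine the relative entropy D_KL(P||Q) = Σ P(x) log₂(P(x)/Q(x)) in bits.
0.3781 bits

D_KL(P||Q) = Σ P(x) log₂(P(x)/Q(x))

Computing term by term:
  P(1)·log₂(P(1)/Q(1)) = (1/2)·log₂((1/2)/(1/3)) = 0.29248
  P(2)·log₂(P(2)/Q(2)) = (1/24)·log₂((1/24)/(1/3)) = -0.12500
  P(3)·log₂(P(3)/Q(3)) = (11/24)·log₂((11/24)/(1/3)) = 0.21057

D_KL(P||Q) = 0.29248 - 0.12500 + 0.21057 = 0.37805 ≈ 0.3781 bits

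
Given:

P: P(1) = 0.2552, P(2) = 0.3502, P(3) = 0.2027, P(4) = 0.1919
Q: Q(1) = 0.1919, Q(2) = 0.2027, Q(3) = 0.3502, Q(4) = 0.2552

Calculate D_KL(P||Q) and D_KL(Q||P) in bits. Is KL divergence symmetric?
D_KL(P||Q) = 0.1424 bits, D_KL(Q||P) = 0.1424 bits. The two values coincide for this particular pair, but no — KL divergence is not symmetric in general.

D_KL(P||Q) = Σ P(x) log₂(P(x)/Q(x))

Computing term by term:
  P(1)·log₂(P(1)/Q(1)) = 0.2552·log₂(0.2552/0.1919) = 0.10496
  P(2)·log₂(P(2)/Q(2)) = 0.3502·log₂(0.3502/0.2027) = 0.27625
  P(3)·log₂(P(3)/Q(3)) = 0.2027·log₂(0.2027/0.3502) = -0.15990
  P(4)·log₂(P(4)/Q(4)) = 0.1919·log₂(0.1919/0.2552) = -0.07892

D_KL(P||Q) = 0.10496 + 0.27625 - 0.15990 - 0.07892 = 0.14239 ≈ 0.1424 bits

D_KL(Q||P) = Σ Q(x) log₂(Q(x)/P(x))

Computing term by term:
  Q(1)·log₂(Q(1)/P(1)) = 0.1919·log₂(0.1919/0.2552) = -0.07892
  Q(2)·log₂(Q(2)/P(2)) = 0.2027·log₂(0.2027/0.3502) = -0.15990
  Q(3)·log₂(Q(3)/P(3)) = 0.3502·log₂(0.3502/0.2027) = 0.27625
  Q(4)·log₂(Q(4)/P(4)) = 0.2552·log₂(0.2552/0.1919) = 0.10496

D_KL(Q||P) = -0.07892 - 0.15990 + 0.27625 + 0.10496 = 0.14239 ≈ 0.1424 bits

These ARE equal here. Q is P with outcomes relabeled (Q(1) = P(4), Q(2) = P(3), Q(3) = P(2), Q(4) = P(1)) by a relabeling that is its own inverse, so the two sums contain exactly the same terms in a different order. This is a special case — KL divergence is not symmetric in general: D_KL(P||Q) ≠ D_KL(Q||P) for most P, Q.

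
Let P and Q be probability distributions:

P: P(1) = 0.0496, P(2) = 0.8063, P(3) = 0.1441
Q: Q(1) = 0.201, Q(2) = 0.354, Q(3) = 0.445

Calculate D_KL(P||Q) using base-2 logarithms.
0.6230 bits

D_KL(P||Q) = Σ P(x) log₂(P(x)/Q(x))

Computing term by term:
  P(1)·log₂(P(1)/Q(1)) = 0.0496·log₂(0.0496/0.201) = -0.10013
  P(2)·log₂(P(2)/Q(2)) = 0.8063·log₂(0.8063/0.354) = 0.95754
  P(3)·log₂(P(3)/Q(3)) = 0.1441·log₂(0.1441/0.445) = -0.23441

D_KL(P||Q) = -0.10013 + 0.95754 - 0.23441 = 0.62300 ≈ 0.6230 bits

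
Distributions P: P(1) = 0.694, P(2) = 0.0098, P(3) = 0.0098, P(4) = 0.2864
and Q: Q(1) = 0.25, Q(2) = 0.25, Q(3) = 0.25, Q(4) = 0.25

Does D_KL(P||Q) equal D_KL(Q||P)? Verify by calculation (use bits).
D_KL(P||Q) = 0.9868 bits, D_KL(Q||P) = 1.9192 bits. No — D_KL(P||Q) ≠ D_KL(Q||P) for this pair.

D_KL(P||Q) = Σ P(x) log₂(P(x)/Q(x))

Computing term by term:
  P(1)·log₂(P(1)/Q(1)) = 0.694·log₂(0.694/0.25) = 1.02227
  P(2)·log₂(P(2)/Q(2)) = 0.0098·log₂(0.0098/0.25) = -0.04580
  P(3)·log₂(P(3)/Q(3)) = 0.0098·log₂(0.0098/0.25) = -0.04580
  P(4)·log₂(P(4)/Q(4)) = 0.2864·log₂(0.2864/0.25) = 0.05616

D_KL(P||Q) = 1.02227 - 0.04580 - 0.04580 + 0.05616 = 0.98683 ≈ 0.9868 bits

D_KL(Q||P) = Σ Q(x) log₂(Q(x)/P(x))

Computing term by term:
  Q(1)·log₂(Q(1)/P(1)) = 0.25·log₂(0.25/0.694) = -0.36825
  Q(2)·log₂(Q(2)/P(2)) = 0.25·log₂(0.25/0.0098) = 1.16825
  Q(3)·log₂(Q(3)/P(3)) = 0.25·log₂(0.25/0.0098) = 1.16825
  Q(4)·log₂(Q(4)/P(4)) = 0.25·log₂(0.25/0.2864) = -0.04903

D_KL(Q||P) = -0.36825 + 1.16825 + 1.16825 - 0.04903 = 1.91922 ≈ 1.9192 bits

These are NOT equal (difference: 0.9324 bits). KL divergence is asymmetric: D_KL(P||Q) ≠ D_KL(Q||P) in general.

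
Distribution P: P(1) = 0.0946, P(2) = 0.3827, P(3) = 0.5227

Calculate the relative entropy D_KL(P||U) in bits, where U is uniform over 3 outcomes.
0.2436 bits

U(i) = 1/3 for all i

D_KL(P||U) = Σ P(x) log₂(P(x) / (1/3))
           = Σ P(x) log₂(P(x)) + log₂(3)
           = log₂(3) - H(P)

H(P) = -Σ P(x) log₂(P(x)):
  -P(1)·log₂(P(1)) = -(0.0946)·log₂(0.0946) = 0.32183
  -P(2)·log₂(P(2)) = -(0.3827)·log₂(0.3827) = 0.53031
  -P(3)·log₂(P(3)) = -(0.5227)·log₂(0.5227) = 0.48922
H(P) = 0.32183 + 0.53031 + 0.48922 = 1.34136 bits

log₂(3) = 1.58496 bits

D_KL(P||U) = 1.58496 - 1.34136 = 0.24360 ≈ 0.2436 bits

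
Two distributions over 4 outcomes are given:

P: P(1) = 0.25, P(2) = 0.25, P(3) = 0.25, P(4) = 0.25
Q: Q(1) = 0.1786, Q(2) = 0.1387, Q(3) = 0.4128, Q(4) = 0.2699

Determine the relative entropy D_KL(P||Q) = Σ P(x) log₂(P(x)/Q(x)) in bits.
0.1253 bits

D_KL(P||Q) = Σ P(x) log₂(P(x)/Q(x))

Computing term by term:
  P(1)·log₂(P(1)/Q(1)) = 0.25·log₂(0.25/0.1786) = 0.12130
  P(2)·log₂(P(2)/Q(2)) = 0.25·log₂(0.25/0.1387) = 0.21249
  P(3)·log₂(P(3)/Q(3)) = 0.25·log₂(0.25/0.4128) = -0.18088
  P(4)·log₂(P(4)/Q(4)) = 0.25·log₂(0.25/0.2699) = -0.02762

D_KL(P||Q) = 0.12130 + 0.21249 - 0.18088 - 0.02762 = 0.12529 ≈ 0.1253 bits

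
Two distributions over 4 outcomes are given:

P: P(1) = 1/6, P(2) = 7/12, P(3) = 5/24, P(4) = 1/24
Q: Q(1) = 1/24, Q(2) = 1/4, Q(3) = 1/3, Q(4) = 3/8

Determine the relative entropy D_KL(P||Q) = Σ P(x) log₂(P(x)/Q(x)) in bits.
0.7731 bits

D_KL(P||Q) = Σ P(x) log₂(P(x)/Q(x))

Computing term by term:
  P(1)·log₂(P(1)/Q(1)) = (1/6)·log₂((1/6)/(1/24)) = 0.33333
  P(2)·log₂(P(2)/Q(2)) = (7/12)·log₂((7/12)/(1/4)) = 0.71306
  P(3)·log₂(P(3)/Q(3)) = (5/24)·log₂((5/24)/(1/3)) = -0.14126
  P(4)·log₂(P(4)/Q(4)) = (1/24)·log₂((1/24)/(3/8)) = -0.13208

D_KL(P||Q) = 0.33333 + 0.71306 - 0.14126 - 0.13208 = 0.77305 ≈ 0.7731 bits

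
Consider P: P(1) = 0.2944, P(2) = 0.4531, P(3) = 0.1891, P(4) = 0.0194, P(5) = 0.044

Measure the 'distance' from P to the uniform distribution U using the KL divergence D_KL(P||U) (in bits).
0.5221 bits

U(i) = 1/5 for all i

D_KL(P||U) = Σ P(x) log₂(P(x) / (1/5))
           = Σ P(x) log₂(P(x)) + log₂(5)
           = log₂(5) - H(P)

H(P) = -Σ P(x) log₂(P(x)):
  -P(1)·log₂(P(1)) = -(0.2944)·log₂(0.2944) = 0.51937
  -P(2)·log₂(P(2)) = -(0.4531)·log₂(0.4531) = 0.51748
  -P(3)·log₂(P(3)) = -(0.1891)·log₂(0.1891) = 0.45437
  -P(4)·log₂(P(4)) = -(0.0194)·log₂(0.0194) = 0.11034
  -P(5)·log₂(P(5)) = -(0.044)·log₂(0.044) = 0.19828
H(P) = 0.51937 + 0.51748 + 0.45437 + 0.11034 + 0.19828 = 1.79984 bits

log₂(5) = 2.32193 bits

D_KL(P||U) = 2.32193 - 1.79984 = 0.52209 ≈ 0.5221 bits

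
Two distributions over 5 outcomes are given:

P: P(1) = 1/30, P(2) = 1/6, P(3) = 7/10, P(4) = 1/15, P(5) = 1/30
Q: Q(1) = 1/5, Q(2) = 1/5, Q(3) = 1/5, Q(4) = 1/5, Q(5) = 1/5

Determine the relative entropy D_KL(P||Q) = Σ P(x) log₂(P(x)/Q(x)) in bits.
0.9433 bits

D_KL(P||Q) = Σ P(x) log₂(P(x)/Q(x))

Computing term by term:
  P(1)·log₂(P(1)/Q(1)) = (1/30)·log₂((1/30)/(1/5)) = -0.08617
  P(2)·log₂(P(2)/Q(2)) = (1/6)·log₂((1/6)/(1/5)) = -0.04384
  P(3)·log₂(P(3)/Q(3)) = (7/10)·log₂((7/10)/(1/5)) = 1.26515
  P(4)·log₂(P(4)/Q(4)) = (1/15)·log₂((1/15)/(1/5)) = -0.10566
  P(5)·log₂(P(5)/Q(5)) = (1/30)·log₂((1/30)/(1/5)) = -0.08617

D_KL(P||Q) = -0.08617 - 0.04384 + 1.26515 - 0.10566 - 0.08617 = 0.94331 ≈ 0.9433 bits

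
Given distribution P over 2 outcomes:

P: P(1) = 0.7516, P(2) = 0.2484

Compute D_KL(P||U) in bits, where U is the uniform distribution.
0.1913 bits

U(i) = 1/2 for all i

D_KL(P||U) = Σ P(x) log₂(P(x) / (1/2))
           = Σ P(x) log₂(P(x)) + log₂(2)
           = log₂(2) - H(P)

H(P) = -Σ P(x) log₂(P(x)):
  -P(1)·log₂(P(1)) = -(0.7516)·log₂(0.7516) = 0.30963
  -P(2)·log₂(P(2)) = -(0.2484)·log₂(0.2484) = 0.49910
H(P) = 0.30963 + 0.49910 = 0.80873 bits

log₂(2) = 1.00000 bits

D_KL(P||U) = 1.00000 - 0.80873 = 0.19127 ≈ 0.1913 bits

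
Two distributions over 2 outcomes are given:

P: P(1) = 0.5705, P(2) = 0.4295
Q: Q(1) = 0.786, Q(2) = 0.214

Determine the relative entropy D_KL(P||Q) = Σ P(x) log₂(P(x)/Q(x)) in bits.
0.1679 bits

D_KL(P||Q) = Σ P(x) log₂(P(x)/Q(x))

Computing term by term:
  P(1)·log₂(P(1)/Q(1)) = 0.5705·log₂(0.5705/0.786) = -0.26374
  P(2)·log₂(P(2)/Q(2)) = 0.4295·log₂(0.4295/0.214) = 0.43167

D_KL(P||Q) = -0.26374 + 0.43167 = 0.16793 ≈ 0.1679 bits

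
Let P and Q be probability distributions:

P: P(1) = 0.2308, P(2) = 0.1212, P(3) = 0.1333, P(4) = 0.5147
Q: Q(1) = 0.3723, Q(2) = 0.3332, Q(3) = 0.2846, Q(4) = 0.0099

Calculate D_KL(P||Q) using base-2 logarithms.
2.4520 bits

D_KL(P||Q) = Σ P(x) log₂(P(x)/Q(x))

Computing term by term:
  P(1)·log₂(P(1)/Q(1)) = 0.2308·log₂(0.2308/0.3723) = -0.15921
  P(2)·log₂(P(2)/Q(2)) = 0.1212·log₂(0.1212/0.3332) = -0.17683
  P(3)·log₂(P(3)/Q(3)) = 0.1333·log₂(0.1333/0.2846) = -0.14586
  P(4)·log₂(P(4)/Q(4)) = 0.5147·log₂(0.5147/0.0099) = 2.93387

D_KL(P||Q) = -0.15921 - 0.17683 - 0.14586 + 2.93387 = 2.45197 ≈ 2.4520 bits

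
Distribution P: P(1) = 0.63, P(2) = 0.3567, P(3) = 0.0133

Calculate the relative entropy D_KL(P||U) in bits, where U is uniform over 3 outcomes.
0.5516 bits

U(i) = 1/3 for all i

D_KL(P||U) = Σ P(x) log₂(P(x) / (1/3))
           = Σ P(x) log₂(P(x)) + log₂(3)
           = log₂(3) - H(P)

H(P) = -Σ P(x) log₂(P(x)):
  -P(1)·log₂(P(1)) = -(0.63)·log₂(0.63) = 0.41994
  -P(2)·log₂(P(2)) = -(0.3567)·log₂(0.3567) = 0.53049
  -P(3)·log₂(P(3)) = -(0.0133)·log₂(0.0133) = 0.08289
H(P) = 0.41994 + 0.53049 + 0.08289 = 1.03332 bits

log₂(3) = 1.58496 bits

D_KL(P||U) = 1.58496 - 1.03332 = 0.55164 ≈ 0.5516 bits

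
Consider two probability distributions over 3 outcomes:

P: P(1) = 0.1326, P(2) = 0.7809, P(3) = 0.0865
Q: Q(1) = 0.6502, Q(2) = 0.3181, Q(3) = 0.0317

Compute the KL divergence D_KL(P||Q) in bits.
0.8329 bits

D_KL(P||Q) = Σ P(x) log₂(P(x)/Q(x))

Computing term by term:
  P(1)·log₂(P(1)/Q(1)) = 0.1326·log₂(0.1326/0.6502) = -0.30416
  P(2)·log₂(P(2)/Q(2)) = 0.7809·log₂(0.7809/0.3181) = 1.01178
  P(3)·log₂(P(3)/Q(3)) = 0.0865·log₂(0.0865/0.0317) = 0.12527

D_KL(P||Q) = -0.30416 + 1.01178 + 0.12527 = 0.83289 ≈ 0.8329 bits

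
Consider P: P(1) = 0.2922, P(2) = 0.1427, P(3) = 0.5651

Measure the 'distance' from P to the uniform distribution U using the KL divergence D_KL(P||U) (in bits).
0.2002 bits

U(i) = 1/3 for all i

D_KL(P||U) = Σ P(x) log₂(P(x) / (1/3))
           = Σ P(x) log₂(P(x)) + log₂(3)
           = log₂(3) - H(P)

H(P) = -Σ P(x) log₂(P(x)):
  -P(1)·log₂(P(1)) = -(0.2922)·log₂(0.2922) = 0.51865
  -P(2)·log₂(P(2)) = -(0.1427)·log₂(0.1427) = 0.40084
  -P(3)·log₂(P(3)) = -(0.5651)·log₂(0.5651) = 0.46532
H(P) = 0.51865 + 0.40084 + 0.46532 = 1.38481 bits

log₂(3) = 1.58496 bits

D_KL(P||U) = 1.58496 - 1.38481 = 0.20015 ≈ 0.2002 bits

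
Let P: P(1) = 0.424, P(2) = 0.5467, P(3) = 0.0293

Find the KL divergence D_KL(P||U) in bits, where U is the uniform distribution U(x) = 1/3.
0.4346 bits

U(i) = 1/3 for all i

D_KL(P||U) = Σ P(x) log₂(P(x) / (1/3))
           = Σ P(x) log₂(P(x)) + log₂(3)
           = log₂(3) - H(P)

H(P) = -Σ P(x) log₂(P(x)):
  -P(1)·log₂(P(1)) = -(0.424)·log₂(0.424) = 0.52485
  -P(2)·log₂(P(2)) = -(0.5467)·log₂(0.5467) = 0.47627
  -P(3)·log₂(P(3)) = -(0.0293)·log₂(0.0293) = 0.14922
H(P) = 0.52485 + 0.47627 + 0.14922 = 1.15034 bits

log₂(3) = 1.58496 bits

D_KL(P||U) = 1.58496 - 1.15034 = 0.43462 ≈ 0.4346 bits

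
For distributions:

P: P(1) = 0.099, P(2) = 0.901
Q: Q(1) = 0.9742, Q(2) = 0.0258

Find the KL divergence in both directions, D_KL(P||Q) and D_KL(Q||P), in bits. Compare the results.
D_KL(P||Q) = 4.2920 bits, D_KL(Q||P) = 3.0814 bits. D_KL(P||Q) is larger than D_KL(Q||P) by 1.2106 bits; the two directions differ.

D_KL(P||Q) = Σ P(x) log₂(P(x)/Q(x))

Computing term by term:
  P(1)·log₂(P(1)/Q(1)) = 0.099·log₂(0.099/0.9742) = -0.32657
  P(2)·log₂(P(2)/Q(2)) = 0.901·log₂(0.901/0.0258) = 4.61860

D_KL(P||Q) = -0.32657 + 4.61860 = 4.29203 ≈ 4.2920 bits

D_KL(Q||P) = Σ Q(x) log₂(Q(x)/P(x))

Computing term by term:
  Q(1)·log₂(Q(1)/P(1)) = 0.9742·log₂(0.9742/0.099) = 3.21361
  Q(2)·log₂(Q(2)/P(2)) = 0.0258·log₂(0.0258/0.901) = -0.13225

D_KL(Q||P) = 3.21361 - 0.13225 = 3.08136 ≈ 3.0814 bits

These are NOT equal (difference: 1.2106 bits). KL divergence is asymmetric: D_KL(P||Q) ≠ D_KL(Q||P) in general.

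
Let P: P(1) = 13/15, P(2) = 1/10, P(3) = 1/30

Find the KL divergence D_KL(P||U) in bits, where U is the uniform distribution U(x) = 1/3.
0.9103 bits

U(i) = 1/3 for all i

D_KL(P||U) = Σ P(x) log₂(P(x) / (1/3))
           = Σ P(x) log₂(P(x)) + log₂(3)
           = log₂(3) - H(P)

H(P) = -Σ P(x) log₂(P(x)):
  -P(1)·log₂(P(1)) = -(13/15)·log₂(13/15) = 0.17892
  -P(2)·log₂(P(2)) = -(1/10)·log₂(1/10) = 0.33219
  -P(3)·log₂(P(3)) = -(1/30)·log₂(1/30) = 0.16356
H(P) = 0.17892 + 0.33219 + 0.16356 = 0.67467 bits

log₂(3) = 1.58496 bits

D_KL(P||U) = 1.58496 - 0.67467 = 0.91029 ≈ 0.9103 bits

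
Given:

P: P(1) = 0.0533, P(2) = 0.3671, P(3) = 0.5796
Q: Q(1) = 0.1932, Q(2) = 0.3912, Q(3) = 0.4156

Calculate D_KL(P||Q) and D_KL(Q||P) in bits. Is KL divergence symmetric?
D_KL(P||Q) = 0.1454 bits, D_KL(Q||P) = 0.1954 bits. No, KL divergence is not symmetric.

D_KL(P||Q) = Σ P(x) log₂(P(x)/Q(x))

Computing term by term:
  P(1)·log₂(P(1)/Q(1)) = 0.0533·log₂(0.0533/0.1932) = -0.09903
  P(2)·log₂(P(2)/Q(2)) = 0.3671·log₂(0.3671/0.3912) = -0.03368
  P(3)·log₂(P(3)/Q(3)) = 0.5796·log₂(0.5796/0.4156) = 0.27813

D_KL(P||Q) = -0.09903 - 0.03368 + 0.27813 = 0.14542 ≈ 0.1454 bits

D_KL(Q||P) = Σ Q(x) log₂(Q(x)/P(x))

Computing term by term:
  Q(1)·log₂(Q(1)/P(1)) = 0.1932·log₂(0.1932/0.0533) = 0.35894
  Q(2)·log₂(Q(2)/P(2)) = 0.3912·log₂(0.3912/0.3671) = 0.03589
  Q(3)·log₂(Q(3)/P(3)) = 0.4156·log₂(0.4156/0.5796) = -0.19943

D_KL(Q||P) = 0.35894 + 0.03589 - 0.19943 = 0.19540 ≈ 0.1954 bits

These are NOT equal (difference: 0.0500 bits). KL divergence is asymmetric: D_KL(P||Q) ≠ D_KL(Q||P) in general.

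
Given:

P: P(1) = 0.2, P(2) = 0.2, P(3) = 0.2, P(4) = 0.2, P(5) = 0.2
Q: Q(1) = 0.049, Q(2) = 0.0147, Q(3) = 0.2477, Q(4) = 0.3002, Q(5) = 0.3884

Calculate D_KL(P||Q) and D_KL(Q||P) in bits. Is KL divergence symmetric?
D_KL(P||Q) = 0.7886 bits, D_KL(Q||P) = 0.4695 bits. No, KL divergence is not symmetric.

D_KL(P||Q) = Σ P(x) log₂(P(x)/Q(x))

Computing term by term:
  P(1)·log₂(P(1)/Q(1)) = 0.2·log₂(0.2/0.049) = 0.40583
  P(2)·log₂(P(2)/Q(2)) = 0.2·log₂(0.2/0.0147) = 0.75322
  P(3)·log₂(P(3)/Q(3)) = 0.2·log₂(0.2/0.2477) = -0.06172
  P(4)·log₂(P(4)/Q(4)) = 0.2·log₂(0.2/0.3002) = -0.11718
  P(5)·log₂(P(5)/Q(5)) = 0.2·log₂(0.2/0.3884) = -0.19151

D_KL(P||Q) = 0.40583 + 0.75322 - 0.06172 - 0.11718 - 0.19151 = 0.78864 ≈ 0.7886 bits

D_KL(Q||P) = Σ Q(x) log₂(Q(x)/P(x))

Computing term by term:
  Q(1)·log₂(Q(1)/P(1)) = 0.049·log₂(0.049/0.2) = -0.09943
  Q(2)·log₂(Q(2)/P(2)) = 0.0147·log₂(0.0147/0.2) = -0.05536
  Q(3)·log₂(Q(3)/P(3)) = 0.2477·log₂(0.2477/0.2) = 0.07644
  Q(4)·log₂(Q(4)/P(4)) = 0.3002·log₂(0.3002/0.2) = 0.17589
  Q(5)·log₂(Q(5)/P(5)) = 0.3884·log₂(0.3884/0.2) = 0.37191

D_KL(Q||P) = -0.09943 - 0.05536 + 0.07644 + 0.17589 + 0.37191 = 0.46945 ≈ 0.4695 bits

These are NOT equal (difference: 0.3191 bits). KL divergence is asymmetric: D_KL(P||Q) ≠ D_KL(Q||P) in general.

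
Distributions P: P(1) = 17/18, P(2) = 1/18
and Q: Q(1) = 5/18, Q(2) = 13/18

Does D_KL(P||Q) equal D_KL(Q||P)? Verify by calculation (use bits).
D_KL(P||Q) = 1.4619 bits, D_KL(Q||P) = 2.1821 bits. No — D_KL(P||Q) ≠ D_KL(Q||P) for this pair.

D_KL(P||Q) = Σ P(x) log₂(P(x)/Q(x))

Computing term by term:
  P(1)·log₂(P(1)/Q(1)) = (17/18)·log₂((17/18)/(5/18)) = 1.66745
  P(2)·log₂(P(2)/Q(2)) = (1/18)·log₂((1/18)/(13/18)) = -0.20558

D_KL(P||Q) = 1.66745 - 0.20558 = 1.46187 ≈ 1.4619 bits

D_KL(Q||P) = Σ Q(x) log₂(Q(x)/P(x))

Computing term by term:
  Q(1)·log₂(Q(1)/P(1)) = (5/18)·log₂((5/18)/(17/18)) = -0.49043
  Q(2)·log₂(Q(2)/P(2)) = (13/18)·log₂((13/18)/(1/18)) = 2.67254

D_KL(Q||P) = -0.49043 + 2.67254 = 2.18211 ≈ 2.1821 bits

These are NOT equal (difference: 0.7202 bits). KL divergence is asymmetric: D_KL(P||Q) ≠ D_KL(Q||P) in general.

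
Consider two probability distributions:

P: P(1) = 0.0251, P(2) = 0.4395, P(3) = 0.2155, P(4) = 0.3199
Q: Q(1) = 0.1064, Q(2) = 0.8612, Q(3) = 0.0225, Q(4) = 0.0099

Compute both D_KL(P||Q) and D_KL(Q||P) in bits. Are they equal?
D_KL(P||Q) = 1.8276 bits, D_KL(Q||P) = 0.9345 bits. No, they are not equal.

D_KL(P||Q) = Σ P(x) log₂(P(x)/Q(x))

Computing term by term:
  P(1)·log₂(P(1)/Q(1)) = 0.0251·log₂(0.0251/0.1064) = -0.05230
  P(2)·log₂(P(2)/Q(2)) = 0.4395·log₂(0.4395/0.8612) = -0.42653
  P(3)·log₂(P(3)/Q(3)) = 0.2155·log₂(0.2155/0.0225) = 0.70246
  P(4)·log₂(P(4)/Q(4)) = 0.3199·log₂(0.3199/0.0099) = 1.60399

D_KL(P||Q) = -0.05230 - 0.42653 + 0.70246 + 1.60399 = 1.82762 ≈ 1.8276 bits

D_KL(Q||P) = Σ Q(x) log₂(Q(x)/P(x))

Computing term by term:
  Q(1)·log₂(Q(1)/P(1)) = 0.1064·log₂(0.1064/0.0251) = 0.22171
  Q(2)·log₂(Q(2)/P(2)) = 0.8612·log₂(0.8612/0.4395) = 0.83578
  Q(3)·log₂(Q(3)/P(3)) = 0.0225·log₂(0.0225/0.2155) = -0.07334
  Q(4)·log₂(Q(4)/P(4)) = 0.0099·log₂(0.0099/0.3199) = -0.04964

D_KL(Q||P) = 0.22171 + 0.83578 - 0.07334 - 0.04964 = 0.93451 ≈ 0.9345 bits

These are NOT equal (difference: 0.8931 bits). KL divergence is asymmetric: D_KL(P||Q) ≠ D_KL(Q||P) in general.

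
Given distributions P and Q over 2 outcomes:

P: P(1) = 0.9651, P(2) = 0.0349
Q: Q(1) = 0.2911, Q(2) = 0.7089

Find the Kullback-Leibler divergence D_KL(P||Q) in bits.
1.5172 bits

D_KL(P||Q) = Σ P(x) log₂(P(x)/Q(x))

Computing term by term:
  P(1)·log₂(P(1)/Q(1)) = 0.9651·log₂(0.9651/0.2911) = 1.66882
  P(2)·log₂(P(2)/Q(2)) = 0.0349·log₂(0.0349/0.7089) = -0.15162

D_KL(P||Q) = 1.66882 - 0.15162 = 1.51720 ≈ 1.5172 bits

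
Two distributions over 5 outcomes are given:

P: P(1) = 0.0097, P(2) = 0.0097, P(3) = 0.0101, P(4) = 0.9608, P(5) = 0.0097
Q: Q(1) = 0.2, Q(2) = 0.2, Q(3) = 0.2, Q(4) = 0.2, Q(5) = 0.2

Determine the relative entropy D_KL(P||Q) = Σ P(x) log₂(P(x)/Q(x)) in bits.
2.0049 bits

D_KL(P||Q) = Σ P(x) log₂(P(x)/Q(x))

Computing term by term:
  P(1)·log₂(P(1)/Q(1)) = 0.0097·log₂(0.0097/0.2) = -0.04235
  P(2)·log₂(P(2)/Q(2)) = 0.0097·log₂(0.0097/0.2) = -0.04235
  P(3)·log₂(P(3)/Q(3)) = 0.0101·log₂(0.0101/0.2) = -0.04351
  P(4)·log₂(P(4)/Q(4)) = 0.9608·log₂(0.9608/0.2) = 2.17548
  P(5)·log₂(P(5)/Q(5)) = 0.0097·log₂(0.0097/0.2) = -0.04235

D_KL(P||Q) = -0.04235 - 0.04235 - 0.04351 + 2.17548 - 0.04235 = 2.00492 ≈ 2.0049 bits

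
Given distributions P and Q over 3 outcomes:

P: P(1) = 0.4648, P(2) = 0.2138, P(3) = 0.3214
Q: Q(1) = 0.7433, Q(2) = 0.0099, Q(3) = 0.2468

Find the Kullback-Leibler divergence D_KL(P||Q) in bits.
0.7553 bits

D_KL(P||Q) = Σ P(x) log₂(P(x)/Q(x))

Computing term by term:
  P(1)·log₂(P(1)/Q(1)) = 0.4648·log₂(0.4648/0.7433) = -0.31483
  P(2)·log₂(P(2)/Q(2)) = 0.2138·log₂(0.2138/0.0099) = 0.94771
  P(3)·log₂(P(3)/Q(3)) = 0.3214·log₂(0.3214/0.2468) = 0.12246

D_KL(P||Q) = -0.31483 + 0.94771 + 0.12246 = 0.75534 ≈ 0.7553 bits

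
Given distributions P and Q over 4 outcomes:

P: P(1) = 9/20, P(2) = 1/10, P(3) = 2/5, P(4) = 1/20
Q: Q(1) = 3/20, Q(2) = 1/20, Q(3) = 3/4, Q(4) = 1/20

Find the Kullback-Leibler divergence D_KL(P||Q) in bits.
0.4505 bits

D_KL(P||Q) = Σ P(x) log₂(P(x)/Q(x))

Computing term by term:
  P(1)·log₂(P(1)/Q(1)) = (9/20)·log₂((9/20)/(3/20)) = 0.71323
  P(2)·log₂(P(2)/Q(2)) = (1/10)·log₂((1/10)/(1/20)) = 0.10000
  P(3)·log₂(P(3)/Q(3)) = (2/5)·log₂((2/5)/(3/4)) = -0.36276
  P(4)·log₂(P(4)/Q(4)) = (1/20)·log₂((1/20)/(1/20)) = 0.00000

D_KL(P||Q) = 0.71323 + 0.10000 - 0.36276 + 0.00000 = 0.45047 ≈ 0.4505 bits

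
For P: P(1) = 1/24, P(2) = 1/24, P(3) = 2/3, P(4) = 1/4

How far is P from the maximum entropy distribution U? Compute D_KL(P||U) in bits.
0.7279 bits

U(i) = 1/4 for all i

D_KL(P||U) = Σ P(x) log₂(P(x) / (1/4))
           = Σ P(x) log₂(P(x)) + log₂(4)
           = log₂(4) - H(P)

H(P) = -Σ P(x) log₂(P(x)):
  -P(1)·log₂(P(1)) = -(1/24)·log₂(1/24) = 0.19104
  -P(2)·log₂(P(2)) = -(1/24)·log₂(1/24) = 0.19104
  -P(3)·log₂(P(3)) = -(2/3)·log₂(2/3) = 0.38998
  -P(4)·log₂(P(4)) = -(1/4)·log₂(1/4) = 0.50000
H(P) = 0.19104 + 0.19104 + 0.38998 + 0.50000 = 1.27206 bits

log₂(4) = 2.00000 bits

D_KL(P||U) = 2.00000 - 1.27206 = 0.72794 ≈ 0.7279 bits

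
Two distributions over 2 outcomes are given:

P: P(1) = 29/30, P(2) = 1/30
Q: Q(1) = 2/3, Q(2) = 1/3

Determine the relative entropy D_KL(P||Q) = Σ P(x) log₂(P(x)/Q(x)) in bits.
0.4075 bits

D_KL(P||Q) = Σ P(x) log₂(P(x)/Q(x))

Computing term by term:
  P(1)·log₂(P(1)/Q(1)) = (29/30)·log₂((29/30)/(2/3)) = 0.51818
  P(2)·log₂(P(2)/Q(2)) = (1/30)·log₂((1/30)/(1/3)) = -0.11073

D_KL(P||Q) = 0.51818 - 0.11073 = 0.40745 ≈ 0.4075 bits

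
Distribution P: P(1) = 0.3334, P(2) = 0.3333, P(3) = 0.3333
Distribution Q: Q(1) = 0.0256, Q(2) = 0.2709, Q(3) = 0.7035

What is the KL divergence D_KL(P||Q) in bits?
0.9751 bits

D_KL(P||Q) = Σ P(x) log₂(P(x)/Q(x))

Computing term by term:
  P(1)·log₂(P(1)/Q(1)) = 0.3334·log₂(0.3334/0.0256) = 1.23459
  P(2)·log₂(P(2)/Q(2)) = 0.3333·log₂(0.3333/0.2709) = 0.09968
  P(3)·log₂(P(3)/Q(3)) = 0.3333·log₂(0.3333/0.7035) = -0.35921

D_KL(P||Q) = 1.23459 + 0.09968 - 0.35921 = 0.97506 ≈ 0.9751 bits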